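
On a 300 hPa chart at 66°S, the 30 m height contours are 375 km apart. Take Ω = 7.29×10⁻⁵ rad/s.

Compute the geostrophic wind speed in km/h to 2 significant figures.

Coriolis parameter at 66°S:
f = 2Ω sin φ = 2 × 7.29×10⁻⁵ × sin 66° = 1.33×10⁻⁴ s⁻¹
Height gradient: |∂Z/∂n| = 30 m / 375000 m = 8.00×10⁻⁵
On a pressure surface, geostrophic balance gives V_g = (g/f)|∂Z/∂n|:
V_g = 9.81 × 8.00×10⁻⁵ / 1.33×10⁻⁴ = 5.89 m/s
Converting: 5.89 m/s × 3.6 = 21 km/h

21 km/h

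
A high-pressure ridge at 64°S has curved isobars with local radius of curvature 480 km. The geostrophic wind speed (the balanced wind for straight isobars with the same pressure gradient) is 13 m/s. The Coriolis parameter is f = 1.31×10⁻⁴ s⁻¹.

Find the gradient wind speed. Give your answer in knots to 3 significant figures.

35.7 knots

Around a high, pressure-gradient force acts outward with centrifugal, so Coriolis balances both:
fV = (1/ρ)|∂P/∂n| + V²/R  →  V² − fR·V + fR·V_g = 0
With fR = 1.31×10⁻⁴ × 480×10³ m = 62.9 m/s:
V = [fR − √((fR)² − 4 fR V_g)]/2 = [62.9 − √(62.9² − 4×62.9×13)]/2 = 18.4 m/s
Supergeostrophic (V > V_g = 13 m/s), as expected around a high.
Converting: 18.4 m/s × 1.944 = 35.7 knots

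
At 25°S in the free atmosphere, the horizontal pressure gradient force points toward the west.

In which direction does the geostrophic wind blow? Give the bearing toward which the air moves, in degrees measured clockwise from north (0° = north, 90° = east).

180°

The pressure-gradient force points toward the west (bearing 270°).
Geostrophic balance: in the Southern Hemisphere the Coriolis force deflects motion to the left, so the geostrophic wind blows 90° to the left of the pressure-gradient force (low pressure on the right).
Rotating 270° by 90° counterclockwise gives 180° — the wind blows toward the south.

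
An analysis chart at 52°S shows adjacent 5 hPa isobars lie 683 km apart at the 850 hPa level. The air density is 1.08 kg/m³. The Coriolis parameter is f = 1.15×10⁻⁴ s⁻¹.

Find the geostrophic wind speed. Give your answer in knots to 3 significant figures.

11.5 knots

Pressure gradient: |∂P/∂n| = 500 Pa / 683000 m = 7.32×10⁻⁴ Pa/m
Geostrophic balance (pressure-gradient force = Coriolis force):
V_g = (1/(fρ)) |∂P/∂n| = 7.32×10⁻⁴ / (1.15×10⁻⁴ × 1.08) = 5.89 m/s
Converting: 5.89 m/s × 1.944 = 11.5 knots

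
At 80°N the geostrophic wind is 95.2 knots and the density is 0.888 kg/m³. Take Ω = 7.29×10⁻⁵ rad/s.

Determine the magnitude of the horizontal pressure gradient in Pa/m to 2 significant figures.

6.2×10⁻³ Pa/m

Coriolis parameter at 80°N:
f = 2Ω sin φ = 2 × 7.29×10⁻⁵ × sin 80° = 1.44×10⁻⁴ s⁻¹
Wind speed in SI: 95.2 knots = 49.0 m/s
Geostrophic balance rearranged: |∂P/∂n| = f ρ V_g
|∂P/∂n| = 1.44×10⁻⁴ × 0.888 × 49.0 = 6.24×10⁻³ Pa/m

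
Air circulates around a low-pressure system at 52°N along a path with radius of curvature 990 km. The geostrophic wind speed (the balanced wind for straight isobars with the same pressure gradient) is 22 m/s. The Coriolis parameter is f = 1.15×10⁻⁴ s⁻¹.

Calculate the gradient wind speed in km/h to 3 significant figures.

Around a low, centrifugal force acts outward with Coriolis, so pressure-gradient force balances both:
(1/ρ)|∂P/∂n| = fV + V²/R  →  V² + fR·V − fR·V_g = 0
With fR = 1.15×10⁻⁴ × 990×10³ m = 114 m/s:
V = [−fR + √((fR)² + 4 fR V_g)]/2 = [−114 + √(114² + 4×114×22)]/2 = 18.9 m/s
Subgeostrophic (V < V_g = 22 m/s), as expected around a low.
Converting: 18.9 m/s × 3.6 = 67.9 km/h

67.9 km/h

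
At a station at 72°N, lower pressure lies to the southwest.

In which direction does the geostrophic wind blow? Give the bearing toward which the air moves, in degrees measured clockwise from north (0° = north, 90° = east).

315°

The pressure-gradient force points toward the southwest (bearing 225°).
Geostrophic balance: in the Northern Hemisphere the Coriolis force deflects motion to the right, so the geostrophic wind blows 90° to the right of the pressure-gradient force (low pressure on the left).
Rotating 225° by 90° clockwise gives 315° — the wind blows toward the northwest.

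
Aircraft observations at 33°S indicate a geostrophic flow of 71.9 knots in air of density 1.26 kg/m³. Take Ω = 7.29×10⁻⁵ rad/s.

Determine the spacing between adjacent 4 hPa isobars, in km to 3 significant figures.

108 km

Coriolis parameter at 33°S:
f = 2Ω sin φ = 2 × 7.29×10⁻⁵ × sin 33° = 7.94×10⁻⁵ s⁻¹
Wind speed in SI: 71.9 knots = 37.0 m/s
Geostrophic balance rearranged: |∂P/∂n| = f ρ V_g
|∂P/∂n| = 7.94×10⁻⁵ × 1.26 × 37.0 = 3.70×10⁻³ Pa/m
Isobar spacing: Δn = ΔP/|∂P/∂n| = 400 Pa / 3.70×10⁻³ Pa/m = 108083 m ≈ 108 km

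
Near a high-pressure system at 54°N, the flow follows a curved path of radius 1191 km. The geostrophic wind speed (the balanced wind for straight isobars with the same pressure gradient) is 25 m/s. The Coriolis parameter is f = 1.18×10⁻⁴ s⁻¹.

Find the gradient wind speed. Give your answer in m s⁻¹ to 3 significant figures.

32.5 m s⁻¹

Around a high, pressure-gradient force acts outward with centrifugal, so Coriolis balances both:
fV = (1/ρ)|∂P/∂n| + V²/R  →  V² − fR·V + fR·V_g = 0
With fR = 1.18×10⁻⁴ × 1191×10³ m = 141 m/s:
V = [fR − √((fR)² − 4 fR V_g)]/2 = [141 − √(141² − 4×141×25)]/2 = 32.5 m/s
Supergeostrophic (V > V_g = 25 m/s), as expected around a high.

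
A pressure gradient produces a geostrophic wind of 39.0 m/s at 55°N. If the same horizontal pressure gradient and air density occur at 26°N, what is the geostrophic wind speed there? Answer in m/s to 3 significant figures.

With the same pressure gradient and density, V_g ∝ 1/f ∝ 1/sin φ.
V₂ = V₁ · sin φ₁ / sin φ₂ = 39.0 × sin 55° / sin 26°
V₂ = 39.0 × 0.8192/0.4384 = 72.9 m/s

72.9 m/s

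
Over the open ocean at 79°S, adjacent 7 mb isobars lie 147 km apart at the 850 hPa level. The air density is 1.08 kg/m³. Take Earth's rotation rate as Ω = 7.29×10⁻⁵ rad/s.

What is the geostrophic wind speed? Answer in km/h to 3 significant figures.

Coriolis parameter at 79°S:
f = 2Ω sin φ = 2 × 7.29×10⁻⁵ × sin 79° = 1.43×10⁻⁴ s⁻¹
Pressure gradient: |∂P/∂n| = 700 Pa / 147000 m = 4.76×10⁻³ Pa/m
Geostrophic balance (pressure-gradient force = Coriolis force):
V_g = (1/(fρ)) |∂P/∂n| = 4.76×10⁻³ / (1.43×10⁻⁴ × 1.08) = 30.8 m/s
Converting: 30.8 m/s × 3.6 = 111 km/h

111 km/h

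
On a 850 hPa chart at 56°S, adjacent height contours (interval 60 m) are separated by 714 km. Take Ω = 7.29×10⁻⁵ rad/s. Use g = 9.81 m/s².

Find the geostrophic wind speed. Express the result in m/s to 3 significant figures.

6.82 m/s

Coriolis parameter at 56°S:
f = 2Ω sin φ = 2 × 7.29×10⁻⁵ × sin 56° = 1.21×10⁻⁴ s⁻¹
Height gradient: |∂Z/∂n| = 60 m / 714000 m = 8.40×10⁻⁵
On a pressure surface, geostrophic balance gives V_g = (g/f)|∂Z/∂n|:
V_g = 9.81 × 8.40×10⁻⁵ / 1.21×10⁻⁴ = 6.82 m/s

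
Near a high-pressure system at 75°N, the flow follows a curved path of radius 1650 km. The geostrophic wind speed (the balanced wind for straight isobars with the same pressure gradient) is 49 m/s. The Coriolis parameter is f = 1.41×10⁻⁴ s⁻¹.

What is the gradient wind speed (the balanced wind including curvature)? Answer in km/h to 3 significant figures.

Around a high, pressure-gradient force acts outward with centrifugal, so Coriolis balances both:
fV = (1/ρ)|∂P/∂n| + V²/R  →  V² − fR·V + fR·V_g = 0
With fR = 1.41×10⁻⁴ × 1650×10³ m = 233 m/s:
V = [fR − √((fR)² − 4 fR V_g)]/2 = [233 − √(233² − 4×233×49)]/2 = 70.2 m/s
Supergeostrophic (V > V_g = 49 m/s), as expected around a high.
Converting: 70.2 m/s × 3.6 = 253 km/h

253 km/h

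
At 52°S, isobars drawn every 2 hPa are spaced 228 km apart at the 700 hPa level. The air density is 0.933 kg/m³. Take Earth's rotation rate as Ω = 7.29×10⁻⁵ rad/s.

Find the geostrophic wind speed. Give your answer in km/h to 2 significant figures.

29 km/h

Coriolis parameter at 52°S:
f = 2Ω sin φ = 2 × 7.29×10⁻⁵ × sin 52° = 1.15×10⁻⁴ s⁻¹
Pressure gradient: |∂P/∂n| = 200 Pa / 228000 m = 8.77×10⁻⁴ Pa/m
Geostrophic balance (pressure-gradient force = Coriolis force):
V_g = (1/(fρ)) |∂P/∂n| = 8.77×10⁻⁴ / (1.15×10⁻⁴ × 0.933) = 8.18 m/s
Converting: 8.18 m/s × 3.6 = 29 km/h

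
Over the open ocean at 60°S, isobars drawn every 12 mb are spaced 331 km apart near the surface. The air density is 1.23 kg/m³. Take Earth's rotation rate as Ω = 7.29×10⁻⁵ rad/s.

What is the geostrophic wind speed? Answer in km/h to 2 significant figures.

Coriolis parameter at 60°S:
f = 2Ω sin φ = 2 × 7.29×10⁻⁵ × sin 60° = 1.26×10⁻⁴ s⁻¹
Pressure gradient: |∂P/∂n| = 1200 Pa / 331000 m = 3.63×10⁻³ Pa/m
Geostrophic balance (pressure-gradient force = Coriolis force):
V_g = (1/(fρ)) |∂P/∂n| = 3.63×10⁻³ / (1.26×10⁻⁴ × 1.23) = 23.3 m/s
Converting: 23.3 m/s × 3.6 = 84 km/h

84 km/h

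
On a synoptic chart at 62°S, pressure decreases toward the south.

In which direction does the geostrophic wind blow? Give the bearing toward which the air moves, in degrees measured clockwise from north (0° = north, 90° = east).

090°

The pressure-gradient force points toward the south (bearing 180°).
Geostrophic balance: in the Southern Hemisphere the Coriolis force deflects motion to the left, so the geostrophic wind blows 90° to the left of the pressure-gradient force (low pressure on the right).
Rotating 180° by 90° counterclockwise gives 090° — the wind blows toward the east.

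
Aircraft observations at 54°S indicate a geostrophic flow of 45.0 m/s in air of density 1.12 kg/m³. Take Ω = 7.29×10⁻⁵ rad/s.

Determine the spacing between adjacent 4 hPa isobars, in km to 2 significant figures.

Coriolis parameter at 54°S:
f = 2Ω sin φ = 2 × 7.29×10⁻⁵ × sin 54° = 1.18×10⁻⁴ s⁻¹
Geostrophic balance rearranged: |∂P/∂n| = f ρ V_g
|∂P/∂n| = 1.18×10⁻⁴ × 1.12 × 45.0 = 5.94×10⁻³ Pa/m
Isobar spacing: Δn = ΔP/|∂P/∂n| = 400 Pa / 5.94×10⁻³ Pa/m = 67284 m ≈ 67 km

67 km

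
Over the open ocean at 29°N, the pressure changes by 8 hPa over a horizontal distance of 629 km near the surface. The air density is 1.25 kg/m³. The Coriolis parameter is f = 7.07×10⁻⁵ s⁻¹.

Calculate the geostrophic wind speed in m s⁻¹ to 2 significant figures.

Pressure gradient: |∂P/∂n| = 800 Pa / 629000 m = 1.27×10⁻³ Pa/m
Geostrophic balance (pressure-gradient force = Coriolis force):
V_g = (1/(fρ)) |∂P/∂n| = 1.27×10⁻³ / (7.07×10⁻⁵ × 1.25) = 14.4 m/s

14 m s⁻¹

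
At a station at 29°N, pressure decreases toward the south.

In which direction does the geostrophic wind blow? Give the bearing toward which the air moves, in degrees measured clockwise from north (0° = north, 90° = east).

The pressure-gradient force points toward the south (bearing 180°).
Geostrophic balance: in the Northern Hemisphere the Coriolis force deflects motion to the right, so the geostrophic wind blows 90° to the right of the pressure-gradient force (low pressure on the left).
Rotating 180° by 90° clockwise gives 270° — the wind blows toward the west.

270°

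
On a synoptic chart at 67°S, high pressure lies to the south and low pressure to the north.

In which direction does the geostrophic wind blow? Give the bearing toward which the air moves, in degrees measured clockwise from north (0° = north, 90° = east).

270°

The pressure-gradient force points toward the north (bearing 000°).
Geostrophic balance: in the Southern Hemisphere the Coriolis force deflects motion to the left, so the geostrophic wind blows 90° to the left of the pressure-gradient force (low pressure on the right).
Rotating 000° by 90° counterclockwise gives 270° — the wind blows toward the west.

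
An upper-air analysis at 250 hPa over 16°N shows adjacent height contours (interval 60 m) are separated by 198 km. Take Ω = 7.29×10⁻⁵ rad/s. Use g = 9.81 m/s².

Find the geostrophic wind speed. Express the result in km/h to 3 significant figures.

266 km/h

Coriolis parameter at 16°N:
f = 2Ω sin φ = 2 × 7.29×10⁻⁵ × sin 16° = 4.02×10⁻⁵ s⁻¹
Height gradient: |∂Z/∂n| = 60 m / 198000 m = 3.03×10⁻⁴
On a pressure surface, geostrophic balance gives V_g = (g/f)|∂Z/∂n|:
V_g = 9.81 × 3.03×10⁻⁴ / 4.02×10⁻⁵ = 74.0 m/s
Converting: 74.0 m/s × 3.6 = 266 km/h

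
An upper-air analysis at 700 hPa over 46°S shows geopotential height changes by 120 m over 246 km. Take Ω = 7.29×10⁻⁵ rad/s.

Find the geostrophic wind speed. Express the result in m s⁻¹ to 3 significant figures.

Coriolis parameter at 46°S:
f = 2Ω sin φ = 2 × 7.29×10⁻⁵ × sin 46° = 1.05×10⁻⁴ s⁻¹
Height gradient: |∂Z/∂n| = 120 m / 246000 m = 4.88×10⁻⁴
On a pressure surface, geostrophic balance gives V_g = (g/f)|∂Z/∂n|:
V_g = 9.81 × 4.88×10⁻⁴ / 1.05×10⁻⁴ = 45.6 m/s

45.6 m s⁻¹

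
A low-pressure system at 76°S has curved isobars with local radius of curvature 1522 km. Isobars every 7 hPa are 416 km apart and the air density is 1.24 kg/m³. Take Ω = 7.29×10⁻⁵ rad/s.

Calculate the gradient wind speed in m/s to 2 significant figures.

9.2 m/s

Coriolis parameter at 76°S:
f = 2Ω sin φ = 2 × 7.29×10⁻⁵ × sin 76° = 1.41×10⁻⁴ s⁻¹
Pressure gradient: |∂P/∂n| = 700 Pa / 416000 m = 1.68×10⁻³ Pa/m
Geostrophic speed: V_g = |∂P/∂n|/(fρ) = 1.68×10⁻³/(1.41×10⁻⁴ × 1.24) = 9.59 m/s
Around a low, centrifugal force acts outward with Coriolis, so pressure-gradient force balances both:
(1/ρ)|∂P/∂n| = fV + V²/R  →  V² + fR·V − fR·V_g = 0
With fR = 1.41×10⁻⁴ × 1522×10³ m = 215 m/s:
V = [−fR + √((fR)² + 4 fR V_g)]/2 = [−215 + √(215² + 4×215×9.59)]/2 = 9.2 m/s
Subgeostrophic (V < V_g = 9.59 m/s), as expected around a low.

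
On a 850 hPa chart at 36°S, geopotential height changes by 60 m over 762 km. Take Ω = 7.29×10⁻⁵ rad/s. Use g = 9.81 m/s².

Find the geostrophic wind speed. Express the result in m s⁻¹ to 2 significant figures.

Coriolis parameter at 36°S:
f = 2Ω sin φ = 2 × 7.29×10⁻⁵ × sin 36° = 8.57×10⁻⁵ s⁻¹
Height gradient: |∂Z/∂n| = 60 m / 762000 m = 7.87×10⁻⁵
On a pressure surface, geostrophic balance gives V_g = (g/f)|∂Z/∂n|:
V_g = 9.81 × 7.87×10⁻⁵ / 8.57×10⁻⁵ = 9.01 m/s

9.0 m s⁻¹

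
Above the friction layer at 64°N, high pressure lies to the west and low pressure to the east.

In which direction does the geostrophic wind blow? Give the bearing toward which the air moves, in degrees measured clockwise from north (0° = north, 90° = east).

180°

The pressure-gradient force points toward the east (bearing 090°).
Geostrophic balance: in the Northern Hemisphere the Coriolis force deflects motion to the right, so the geostrophic wind blows 90° to the right of the pressure-gradient force (low pressure on the left).
Rotating 090° by 90° clockwise gives 180° — the wind blows toward the south.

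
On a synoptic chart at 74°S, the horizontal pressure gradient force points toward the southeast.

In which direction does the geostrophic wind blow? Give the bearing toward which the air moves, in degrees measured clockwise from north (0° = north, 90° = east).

The pressure-gradient force points toward the southeast (bearing 135°).
Geostrophic balance: in the Southern Hemisphere the Coriolis force deflects motion to the left, so the geostrophic wind blows 90° to the left of the pressure-gradient force (low pressure on the right).
Rotating 135° by 90° counterclockwise gives 045° — the wind blows toward the northeast.

045°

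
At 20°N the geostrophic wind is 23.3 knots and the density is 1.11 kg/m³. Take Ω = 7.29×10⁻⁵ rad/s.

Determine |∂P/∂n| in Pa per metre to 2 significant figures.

Coriolis parameter at 20°N:
f = 2Ω sin φ = 2 × 7.29×10⁻⁵ × sin 20° = 4.99×10⁻⁵ s⁻¹
Wind speed in SI: 23.3 knots = 12.0 m/s
Geostrophic balance rearranged: |∂P/∂n| = f ρ V_g
|∂P/∂n| = 4.99×10⁻⁵ × 1.11 × 12.0 = 6.63×10⁻⁴ Pa/m

6.6×10⁻⁴ Pa/m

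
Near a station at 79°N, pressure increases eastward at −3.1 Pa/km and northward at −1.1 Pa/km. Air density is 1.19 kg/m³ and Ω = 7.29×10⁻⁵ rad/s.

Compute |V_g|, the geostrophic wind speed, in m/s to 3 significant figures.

Coriolis parameter at 79°N:
f = 2Ω sin φ = 2 × 7.29×10⁻⁵ × sin 79° = 1.43×10⁻⁴ s⁻¹
Component geostrophic relations (x east, y north):
u_g = −(1/(fρ)) ∂P/∂y,  v_g = (1/(fρ)) ∂P/∂x
u_g = −(−1.1×10⁻³)/(1.43×10⁻⁴ × 1.19) = 6.46 m/s;  v_g = (−3.1×10⁻³)/(1.43×10⁻⁴ × 1.19) = −18.2 m/s
|V_g| = √(u_g² + v_g²) = 19.3 m/s

19.3 m/s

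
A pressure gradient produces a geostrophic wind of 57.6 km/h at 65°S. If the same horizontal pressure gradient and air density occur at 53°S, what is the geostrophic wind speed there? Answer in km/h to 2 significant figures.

With the same pressure gradient and density, V_g ∝ 1/f ∝ 1/sin φ.
V₂ = V₁ · sin φ₁ / sin φ₂ = 57.6 × sin 65° / sin 53°
V₂ = 57.6 × 0.9063/0.7986 = 65 km/h

65 km/h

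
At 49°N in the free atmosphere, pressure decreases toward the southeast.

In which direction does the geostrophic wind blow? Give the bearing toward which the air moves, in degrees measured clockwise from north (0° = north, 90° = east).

225°

The pressure-gradient force points toward the southeast (bearing 135°).
Geostrophic balance: in the Northern Hemisphere the Coriolis force deflects motion to the right, so the geostrophic wind blows 90° to the right of the pressure-gradient force (low pressure on the left).
Rotating 135° by 90° clockwise gives 225° — the wind blows toward the southwest.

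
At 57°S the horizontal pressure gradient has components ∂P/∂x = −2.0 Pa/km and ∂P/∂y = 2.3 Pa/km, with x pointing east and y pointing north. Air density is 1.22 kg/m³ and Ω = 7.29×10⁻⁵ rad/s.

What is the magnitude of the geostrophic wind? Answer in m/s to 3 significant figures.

Coriolis parameter at 57°S:
f = 2Ω sin φ = 2 × 7.29×10⁻⁵ × sin 57° = 1.22×10⁻⁴ s⁻¹
In the Southern Hemisphere f is negative: f = −1.22×10⁻⁴ s⁻¹.
Component geostrophic relations (x east, y north):
u_g = −(1/(fρ)) ∂P/∂y,  v_g = (1/(fρ)) ∂P/∂x
u_g = −(2.3×10⁻³)/(−1.22×10⁻⁴ × 1.22) = 15.4 m/s;  v_g = (−2.0×10⁻³)/(−1.22×10⁻⁴ × 1.22) = 13.4 m/s
|V_g| = √(u_g² + v_g²) = 20.4 m/s

20.4 m/s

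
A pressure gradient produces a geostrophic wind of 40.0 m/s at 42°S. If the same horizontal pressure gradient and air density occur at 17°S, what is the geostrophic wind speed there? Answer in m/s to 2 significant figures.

With the same pressure gradient and density, V_g ∝ 1/f ∝ 1/sin φ.
V₂ = V₁ · sin φ₁ / sin φ₂ = 40.0 × sin 42° / sin 17°
V₂ = 40.0 × 0.6691/0.2924 = 92 m/s

92 m/s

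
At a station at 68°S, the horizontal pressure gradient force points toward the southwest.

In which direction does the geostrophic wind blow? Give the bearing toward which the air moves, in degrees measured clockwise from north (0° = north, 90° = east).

135°

The pressure-gradient force points toward the southwest (bearing 225°).
Geostrophic balance: in the Southern Hemisphere the Coriolis force deflects motion to the left, so the geostrophic wind blows 90° to the left of the pressure-gradient force (low pressure on the right).
Rotating 225° by 90° counterclockwise gives 135° — the wind blows toward the southeast.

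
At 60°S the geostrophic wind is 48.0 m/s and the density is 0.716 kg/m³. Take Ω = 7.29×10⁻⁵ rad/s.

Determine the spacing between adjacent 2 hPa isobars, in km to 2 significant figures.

Coriolis parameter at 60°S:
f = 2Ω sin φ = 2 × 7.29×10⁻⁵ × sin 60° = 1.26×10⁻⁴ s⁻¹
Geostrophic balance rearranged: |∂P/∂n| = f ρ V_g
|∂P/∂n| = 1.26×10⁻⁴ × 0.716 × 48.0 = 4.34×10⁻³ Pa/m
Isobar spacing: Δn = ΔP/|∂P/∂n| = 200 Pa / 4.34×10⁻³ Pa/m = 46088 m ≈ 46 km

46 km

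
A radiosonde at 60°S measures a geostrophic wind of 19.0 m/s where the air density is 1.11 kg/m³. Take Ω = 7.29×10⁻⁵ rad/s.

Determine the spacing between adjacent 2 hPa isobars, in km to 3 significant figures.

75.1 km

Coriolis parameter at 60°S:
f = 2Ω sin φ = 2 × 7.29×10⁻⁵ × sin 60° = 1.26×10⁻⁴ s⁻¹
Geostrophic balance rearranged: |∂P/∂n| = f ρ V_g
|∂P/∂n| = 1.26×10⁻⁴ × 1.11 × 19.0 = 2.66×10⁻³ Pa/m
Isobar spacing: Δn = ΔP/|∂P/∂n| = 200 Pa / 2.66×10⁻³ Pa/m = 75104 m ≈ 75.1 km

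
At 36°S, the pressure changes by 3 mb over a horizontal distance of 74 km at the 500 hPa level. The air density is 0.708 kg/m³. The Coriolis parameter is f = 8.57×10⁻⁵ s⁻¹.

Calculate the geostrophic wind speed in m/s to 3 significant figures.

Pressure gradient: |∂P/∂n| = 300 Pa / 74000 m = 4.05×10⁻³ Pa/m
Geostrophic balance (pressure-gradient force = Coriolis force):
V_g = (1/(fρ)) |∂P/∂n| = 4.05×10⁻³ / (8.57×10⁻⁵ × 0.708) = 66.8 m/s

66.8 m/s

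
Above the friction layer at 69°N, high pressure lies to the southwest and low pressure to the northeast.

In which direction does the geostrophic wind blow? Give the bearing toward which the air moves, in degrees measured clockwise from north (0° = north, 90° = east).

135°

The pressure-gradient force points toward the northeast (bearing 045°).
Geostrophic balance: in the Northern Hemisphere the Coriolis force deflects motion to the right, so the geostrophic wind blows 90° to the right of the pressure-gradient force (low pressure on the left).
Rotating 045° by 90° clockwise gives 135° — the wind blows toward the southeast.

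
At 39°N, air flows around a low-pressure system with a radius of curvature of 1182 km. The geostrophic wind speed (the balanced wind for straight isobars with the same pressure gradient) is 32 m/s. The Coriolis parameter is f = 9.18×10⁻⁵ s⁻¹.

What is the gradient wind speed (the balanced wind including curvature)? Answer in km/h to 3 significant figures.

93.0 km/h

Around a low, centrifugal force acts outward with Coriolis, so pressure-gradient force balances both:
(1/ρ)|∂P/∂n| = fV + V²/R  →  V² + fR·V − fR·V_g = 0
With fR = 9.18×10⁻⁵ × 1182×10³ m = 109 m/s:
V = [−fR + √((fR)² + 4 fR V_g)]/2 = [−109 + √(109² + 4×109×32)]/2 = 25.8 m/s
Subgeostrophic (V < V_g = 32 m/s), as expected around a low.
Converting: 25.8 m/s × 3.6 = 93.0 km/h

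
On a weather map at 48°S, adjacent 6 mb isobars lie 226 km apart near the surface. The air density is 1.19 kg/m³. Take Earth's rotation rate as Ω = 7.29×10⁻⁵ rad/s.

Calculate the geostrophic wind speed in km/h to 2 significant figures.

Coriolis parameter at 48°S:
f = 2Ω sin φ = 2 × 7.29×10⁻⁵ × sin 48° = 1.08×10⁻⁴ s⁻¹
Pressure gradient: |∂P/∂n| = 600 Pa / 226000 m = 2.65×10⁻³ Pa/m
Geostrophic balance (pressure-gradient force = Coriolis force):
V_g = (1/(fρ)) |∂P/∂n| = 2.65×10⁻³ / (1.08×10⁻⁴ × 1.19) = 20.6 m/s
Converting: 20.6 m/s × 3.6 = 74 km/h

74 km/h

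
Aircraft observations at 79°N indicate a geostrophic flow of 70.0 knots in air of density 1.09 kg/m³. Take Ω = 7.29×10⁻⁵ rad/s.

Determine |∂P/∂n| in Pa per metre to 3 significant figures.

Coriolis parameter at 79°N:
f = 2Ω sin φ = 2 × 7.29×10⁻⁵ × sin 79° = 1.43×10⁻⁴ s⁻¹
Wind speed in SI: 70.0 knots = 36.0 m/s
Geostrophic balance rearranged: |∂P/∂n| = f ρ V_g
|∂P/∂n| = 1.43×10⁻⁴ × 1.09 × 36.0 = 5.62×10⁻³ Pa/m

5.62×10⁻³ Pa/m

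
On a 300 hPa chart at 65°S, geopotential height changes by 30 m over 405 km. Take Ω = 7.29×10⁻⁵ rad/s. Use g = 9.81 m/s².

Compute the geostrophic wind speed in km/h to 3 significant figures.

Coriolis parameter at 65°S:
f = 2Ω sin φ = 2 × 7.29×10⁻⁵ × sin 65° = 1.32×10⁻⁴ s⁻¹
Height gradient: |∂Z/∂n| = 30 m / 405000 m = 7.41×10⁻⁵
On a pressure surface, geostrophic balance gives V_g = (g/f)|∂Z/∂n|:
V_g = 9.81 × 7.41×10⁻⁵ / 1.32×10⁻⁴ = 5.50 m/s
Converting: 5.50 m/s × 3.6 = 19.8 km/h

19.8 km/h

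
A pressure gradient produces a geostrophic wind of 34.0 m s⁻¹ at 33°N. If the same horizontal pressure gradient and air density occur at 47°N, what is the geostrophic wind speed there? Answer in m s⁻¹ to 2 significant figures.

25 m s⁻¹

With the same pressure gradient and density, V_g ∝ 1/f ∝ 1/sin φ.
V₂ = V₁ · sin φ₁ / sin φ₂ = 34.0 × sin 33° / sin 47°
V₂ = 34.0 × 0.5446/0.7314 = 25 m s⁻¹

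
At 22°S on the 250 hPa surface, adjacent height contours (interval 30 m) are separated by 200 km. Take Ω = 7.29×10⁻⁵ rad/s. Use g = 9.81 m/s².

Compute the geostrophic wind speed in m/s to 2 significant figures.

27 m/s

Coriolis parameter at 22°S:
f = 2Ω sin φ = 2 × 7.29×10⁻⁵ × sin 22° = 5.46×10⁻⁵ s⁻¹
Height gradient: |∂Z/∂n| = 30 m / 200000 m = 1.50×10⁻⁴
On a pressure surface, geostrophic balance gives V_g = (g/f)|∂Z/∂n|:
V_g = 9.81 × 1.50×10⁻⁴ / 5.46×10⁻⁵ = 26.9 m/s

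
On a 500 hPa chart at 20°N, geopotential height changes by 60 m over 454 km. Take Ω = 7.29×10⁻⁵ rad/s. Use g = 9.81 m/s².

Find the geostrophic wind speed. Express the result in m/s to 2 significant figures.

Coriolis parameter at 20°N:
f = 2Ω sin φ = 2 × 7.29×10⁻⁵ × sin 20° = 4.99×10⁻⁵ s⁻¹
Height gradient: |∂Z/∂n| = 60 m / 454000 m = 1.32×10⁻⁴
On a pressure surface, geostrophic balance gives V_g = (g/f)|∂Z/∂n|:
V_g = 9.81 × 1.32×10⁻⁴ / 4.99×10⁻⁵ = 26.0 m/s

26 m/s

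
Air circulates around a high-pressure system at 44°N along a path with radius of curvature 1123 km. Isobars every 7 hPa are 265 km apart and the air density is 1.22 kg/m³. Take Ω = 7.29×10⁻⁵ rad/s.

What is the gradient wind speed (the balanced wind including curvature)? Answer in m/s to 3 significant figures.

Coriolis parameter at 44°N:
f = 2Ω sin φ = 2 × 7.29×10⁻⁵ × sin 44° = 1.01×10⁻⁴ s⁻¹
Pressure gradient: |∂P/∂n| = 700 Pa / 265000 m = 2.64×10⁻³ Pa/m
Geostrophic speed: V_g = |∂P/∂n|/(fρ) = 2.64×10⁻³/(1.01×10⁻⁴ × 1.22) = 21.4 m/s
Around a high, pressure-gradient force acts outward with centrifugal, so Coriolis balances both:
fV = (1/ρ)|∂P/∂n| + V²/R  →  V² − fR·V + fR·V_g = 0
With fR = 1.01×10⁻⁴ × 1123×10³ m = 114 m/s:
V = [fR − √((fR)² − 4 fR V_g)]/2 = [114 − √(114² − 4×114×21.4)]/2 = 28.5 m/s
Supergeostrophic (V > V_g = 21.4 m/s), as expected around a high.

28.5 m/s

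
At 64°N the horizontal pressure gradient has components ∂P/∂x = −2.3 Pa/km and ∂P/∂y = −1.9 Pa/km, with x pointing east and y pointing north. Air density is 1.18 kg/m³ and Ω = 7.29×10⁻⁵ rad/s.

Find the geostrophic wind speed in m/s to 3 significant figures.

19.3 m/s

Coriolis parameter at 64°N:
f = 2Ω sin φ = 2 × 7.29×10⁻⁵ × sin 64° = 1.31×10⁻⁴ s⁻¹
Component geostrophic relations (x east, y north):
u_g = −(1/(fρ)) ∂P/∂y,  v_g = (1/(fρ)) ∂P/∂x
u_g = −(−1.9×10⁻³)/(1.31×10⁻⁴ × 1.18) = 12.3 m/s;  v_g = (−2.3×10⁻³)/(1.31×10⁻⁴ × 1.18) = −14.9 m/s
|V_g| = √(u_g² + v_g²) = 19.3 m/s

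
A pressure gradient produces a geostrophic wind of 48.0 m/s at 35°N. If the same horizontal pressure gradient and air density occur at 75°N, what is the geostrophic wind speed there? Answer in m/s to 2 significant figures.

29 m/s

With the same pressure gradient and density, V_g ∝ 1/f ∝ 1/sin φ.
V₂ = V₁ · sin φ₁ / sin φ₂ = 48.0 × sin 35° / sin 75°
V₂ = 48.0 × 0.5736/0.9659 = 29 m/s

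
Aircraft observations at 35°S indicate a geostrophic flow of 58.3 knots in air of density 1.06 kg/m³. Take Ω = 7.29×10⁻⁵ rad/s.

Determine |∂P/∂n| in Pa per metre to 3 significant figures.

2.66×10⁻³ Pa/m

Coriolis parameter at 35°S:
f = 2Ω sin φ = 2 × 7.29×10⁻⁵ × sin 35° = 8.36×10⁻⁵ s⁻¹
Wind speed in SI: 58.3 knots = 30.0 m/s
Geostrophic balance rearranged: |∂P/∂n| = f ρ V_g
|∂P/∂n| = 8.36×10⁻⁵ × 1.06 × 30.0 = 2.66×10⁻³ Pa/m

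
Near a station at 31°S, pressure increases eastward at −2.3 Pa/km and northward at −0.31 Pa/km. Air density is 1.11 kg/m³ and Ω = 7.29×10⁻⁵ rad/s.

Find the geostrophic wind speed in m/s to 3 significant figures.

Coriolis parameter at 31°S:
f = 2Ω sin φ = 2 × 7.29×10⁻⁵ × sin 31° = 7.51×10⁻⁵ s⁻¹
In the Southern Hemisphere f is negative: f = −7.51×10⁻⁵ s⁻¹.
Component geostrophic relations (x east, y north):
u_g = −(1/(fρ)) ∂P/∂y,  v_g = (1/(fρ)) ∂P/∂x
u_g = −(−0.31×10⁻³)/(−7.51×10⁻⁵ × 1.11) = −3.72 m/s;  v_g = (−2.3×10⁻³)/(−7.51×10⁻⁵ × 1.11) = 27.6 m/s
|V_g| = √(u_g² + v_g²) = 27.8 m/s

27.8 m/s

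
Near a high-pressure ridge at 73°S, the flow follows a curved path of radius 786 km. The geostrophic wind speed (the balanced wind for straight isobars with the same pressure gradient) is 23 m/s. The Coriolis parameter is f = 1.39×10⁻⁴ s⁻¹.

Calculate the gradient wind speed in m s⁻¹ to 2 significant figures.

Around a high, pressure-gradient force acts outward with centrifugal, so Coriolis balances both:
fV = (1/ρ)|∂P/∂n| + V²/R  →  V² − fR·V + fR·V_g = 0
With fR = 1.39×10⁻⁴ × 786×10³ m = 109 m/s:
V = [fR − √((fR)² − 4 fR V_g)]/2 = [109 − √(109² − 4×109×23)]/2 = 32.9 m/s
Supergeostrophic (V > V_g = 23 m/s), as expected around a high.

33 m s⁻¹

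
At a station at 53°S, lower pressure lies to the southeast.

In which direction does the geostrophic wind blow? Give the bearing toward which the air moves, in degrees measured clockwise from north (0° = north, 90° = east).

045°

The pressure-gradient force points toward the southeast (bearing 135°).
Geostrophic balance: in the Southern Hemisphere the Coriolis force deflects motion to the left, so the geostrophic wind blows 90° to the left of the pressure-gradient force (low pressure on the right).
Rotating 135° by 90° counterclockwise gives 045° — the wind blows toward the northeast.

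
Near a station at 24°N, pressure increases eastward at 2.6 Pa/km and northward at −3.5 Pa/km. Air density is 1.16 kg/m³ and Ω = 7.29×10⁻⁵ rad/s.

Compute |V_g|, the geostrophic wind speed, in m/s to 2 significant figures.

63 m/s

Coriolis parameter at 24°N:
f = 2Ω sin φ = 2 × 7.29×10⁻⁵ × sin 24° = 5.93×10⁻⁵ s⁻¹
Component geostrophic relations (x east, y north):
u_g = −(1/(fρ)) ∂P/∂y,  v_g = (1/(fρ)) ∂P/∂x
u_g = −(−3.5×10⁻³)/(5.93×10⁻⁵ × 1.16) = 50.9 m/s;  v_g = (2.6×10⁻³)/(5.93×10⁻⁵ × 1.16) = 37.8 m/s
|V_g| = √(u_g² + v_g²) = 63.4 m/s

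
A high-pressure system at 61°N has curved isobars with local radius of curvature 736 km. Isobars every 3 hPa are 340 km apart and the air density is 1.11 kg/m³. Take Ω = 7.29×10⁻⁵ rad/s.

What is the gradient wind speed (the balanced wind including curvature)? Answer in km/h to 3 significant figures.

Coriolis parameter at 61°N:
f = 2Ω sin φ = 2 × 7.29×10⁻⁵ × sin 61° = 1.28×10⁻⁴ s⁻¹
Pressure gradient: |∂P/∂n| = 300 Pa / 340000 m = 8.82×10⁻⁴ Pa/m
Geostrophic speed: V_g = |∂P/∂n|/(fρ) = 8.82×10⁻⁴/(1.28×10⁻⁴ × 1.11) = 6.23 m/s
Around a high, pressure-gradient force acts outward with centrifugal, so Coriolis balances both:
fV = (1/ρ)|∂P/∂n| + V²/R  →  V² − fR·V + fR·V_g = 0
With fR = 1.28×10⁻⁴ × 736×10³ m = 93.9 m/s:
V = [fR − √((fR)² − 4 fR V_g)]/2 = [93.9 − √(93.9² − 4×93.9×6.23)]/2 = 6.71 m/s
Supergeostrophic (V > V_g = 6.23 m/s), as expected around a high.
Converting: 6.71 m/s × 3.6 = 24.2 km/h

24.2 km/h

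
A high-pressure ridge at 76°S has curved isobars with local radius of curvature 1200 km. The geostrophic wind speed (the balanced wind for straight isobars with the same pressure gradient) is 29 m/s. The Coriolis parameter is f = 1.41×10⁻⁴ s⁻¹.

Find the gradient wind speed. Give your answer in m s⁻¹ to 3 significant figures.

Around a high, pressure-gradient force acts outward with centrifugal, so Coriolis balances both:
fV = (1/ρ)|∂P/∂n| + V²/R  →  V² − fR·V + fR·V_g = 0
With fR = 1.41×10⁻⁴ × 1200×10³ m = 169 m/s:
V = [fR − √((fR)² − 4 fR V_g)]/2 = [169 − √(169² − 4×169×29)]/2 = 37.2 m/s
Supergeostrophic (V > V_g = 29 m/s), as expected around a high.

37.2 m s⁻¹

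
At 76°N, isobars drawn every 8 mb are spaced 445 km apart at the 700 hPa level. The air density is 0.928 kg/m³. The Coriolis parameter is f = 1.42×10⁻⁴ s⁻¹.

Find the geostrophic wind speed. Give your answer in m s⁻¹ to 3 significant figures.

13.6 m s⁻¹

Pressure gradient: |∂P/∂n| = 800 Pa / 445000 m = 1.80×10⁻³ Pa/m
Geostrophic balance (pressure-gradient force = Coriolis force):
V_g = (1/(fρ)) |∂P/∂n| = 1.80×10⁻³ / (1.42×10⁻⁴ × 0.928) = 13.6 m/s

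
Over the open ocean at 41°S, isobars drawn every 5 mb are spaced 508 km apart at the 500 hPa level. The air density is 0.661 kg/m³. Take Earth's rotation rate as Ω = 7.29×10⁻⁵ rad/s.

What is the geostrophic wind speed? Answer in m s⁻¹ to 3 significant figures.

15.6 m s⁻¹

Coriolis parameter at 41°S:
f = 2Ω sin φ = 2 × 7.29×10⁻⁵ × sin 41° = 9.57×10⁻⁵ s⁻¹
Pressure gradient: |∂P/∂n| = 500 Pa / 508000 m = 9.84×10⁻⁴ Pa/m
Geostrophic balance (pressure-gradient force = Coriolis force):
V_g = (1/(fρ)) |∂P/∂n| = 9.84×10⁻⁴ / (9.57×10⁻⁵ × 0.661) = 15.6 m/s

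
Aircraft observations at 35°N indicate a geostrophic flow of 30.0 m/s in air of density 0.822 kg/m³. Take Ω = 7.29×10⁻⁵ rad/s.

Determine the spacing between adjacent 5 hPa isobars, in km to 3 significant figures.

242 km

Coriolis parameter at 35°N:
f = 2Ω sin φ = 2 × 7.29×10⁻⁵ × sin 35° = 8.36×10⁻⁵ s⁻¹
Geostrophic balance rearranged: |∂P/∂n| = f ρ V_g
|∂P/∂n| = 8.36×10⁻⁵ × 0.822 × 30.0 = 2.06×10⁻³ Pa/m
Isobar spacing: Δn = ΔP/|∂P/∂n| = 500 Pa / 2.06×10⁻³ Pa/m = 242453 m ≈ 242 km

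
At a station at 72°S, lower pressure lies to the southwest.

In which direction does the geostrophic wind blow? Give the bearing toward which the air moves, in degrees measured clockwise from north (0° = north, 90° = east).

135°

The pressure-gradient force points toward the southwest (bearing 225°).
Geostrophic balance: in the Southern Hemisphere the Coriolis force deflects motion to the left, so the geostrophic wind blows 90° to the left of the pressure-gradient force (low pressure on the right).
Rotating 225° by 90° counterclockwise gives 135° — the wind blows toward the southeast.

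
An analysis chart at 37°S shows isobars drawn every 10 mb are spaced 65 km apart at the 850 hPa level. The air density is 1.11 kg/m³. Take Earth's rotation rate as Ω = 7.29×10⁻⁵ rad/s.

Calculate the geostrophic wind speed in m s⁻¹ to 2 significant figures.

Coriolis parameter at 37°S:
f = 2Ω sin φ = 2 × 7.29×10⁻⁵ × sin 37° = 8.77×10⁻⁵ s⁻¹
Pressure gradient: |∂P/∂n| = 1000 Pa / 65000 m = 1.54×10⁻² Pa/m
Geostrophic balance (pressure-gradient force = Coriolis force):
V_g = (1/(fρ)) |∂P/∂n| = 1.54×10⁻² / (8.77×10⁻⁵ × 1.11) = 158 m/s

160 m s⁻¹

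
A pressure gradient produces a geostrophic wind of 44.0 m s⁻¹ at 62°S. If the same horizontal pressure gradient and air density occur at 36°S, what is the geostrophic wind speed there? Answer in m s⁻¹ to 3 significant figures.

With the same pressure gradient and density, V_g ∝ 1/f ∝ 1/sin φ.
V₂ = V₁ · sin φ₁ / sin φ₂ = 44.0 × sin 62° / sin 36°
V₂ = 44.0 × 0.8829/0.5878 = 66.1 m s⁻¹

66.1 m s⁻¹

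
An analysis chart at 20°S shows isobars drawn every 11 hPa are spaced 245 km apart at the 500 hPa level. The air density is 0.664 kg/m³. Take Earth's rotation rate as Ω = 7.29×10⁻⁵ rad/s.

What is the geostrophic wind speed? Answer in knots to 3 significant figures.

Coriolis parameter at 20°S:
f = 2Ω sin φ = 2 × 7.29×10⁻⁵ × sin 20° = 4.99×10⁻⁵ s⁻¹
Pressure gradient: |∂P/∂n| = 1100 Pa / 245000 m = 4.49×10⁻³ Pa/m
Geostrophic balance (pressure-gradient force = Coriolis force):
V_g = (1/(fρ)) |∂P/∂n| = 4.49×10⁻³ / (4.99×10⁻⁵ × 0.664) = 136 m/s
Converting: 136 m/s × 1.944 = 264 knots

264 knots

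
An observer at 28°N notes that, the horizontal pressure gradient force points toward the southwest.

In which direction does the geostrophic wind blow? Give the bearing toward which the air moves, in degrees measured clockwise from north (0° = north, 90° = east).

The pressure-gradient force points toward the southwest (bearing 225°).
Geostrophic balance: in the Northern Hemisphere the Coriolis force deflects motion to the right, so the geostrophic wind blows 90° to the right of the pressure-gradient force (low pressure on the left).
Rotating 225° by 90° clockwise gives 315° — the wind blows toward the northwest.

315°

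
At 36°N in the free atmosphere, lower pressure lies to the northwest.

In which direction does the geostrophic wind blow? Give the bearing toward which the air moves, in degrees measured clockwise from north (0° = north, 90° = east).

045°

The pressure-gradient force points toward the northwest (bearing 315°).
Geostrophic balance: in the Northern Hemisphere the Coriolis force deflects motion to the right, so the geostrophic wind blows 90° to the right of the pressure-gradient force (low pressure on the left).
Rotating 315° by 90° clockwise gives 045° — the wind blows toward the northeast.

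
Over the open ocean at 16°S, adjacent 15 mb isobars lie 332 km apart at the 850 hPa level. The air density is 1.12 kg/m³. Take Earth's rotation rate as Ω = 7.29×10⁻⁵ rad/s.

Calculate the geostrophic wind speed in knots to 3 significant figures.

195 knots

Coriolis parameter at 16°S:
f = 2Ω sin φ = 2 × 7.29×10⁻⁵ × sin 16° = 4.02×10⁻⁵ s⁻¹
Pressure gradient: |∂P/∂n| = 1500 Pa / 332000 m = 4.52×10⁻³ Pa/m
Geostrophic balance (pressure-gradient force = Coriolis force):
V_g = (1/(fρ)) |∂P/∂n| = 4.52×10⁻³ / (4.02×10⁻⁵ × 1.12) = 100 m/s
Converting: 100 m/s × 1.944 = 195 knots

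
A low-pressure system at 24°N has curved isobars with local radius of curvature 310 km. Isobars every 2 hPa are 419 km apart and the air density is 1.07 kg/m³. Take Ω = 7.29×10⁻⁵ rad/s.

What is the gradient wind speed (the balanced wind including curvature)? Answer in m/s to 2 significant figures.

5.7 m/s

Coriolis parameter at 24°N:
f = 2Ω sin φ = 2 × 7.29×10⁻⁵ × sin 24° = 5.93×10⁻⁵ s⁻¹
Pressure gradient: |∂P/∂n| = 200 Pa / 419000 m = 4.77×10⁻⁴ Pa/m
Geostrophic speed: V_g = |∂P/∂n|/(fρ) = 4.77×10⁻⁴/(5.93×10⁻⁵ × 1.07) = 7.52 m/s
Around a low, centrifugal force acts outward with Coriolis, so pressure-gradient force balances both:
(1/ρ)|∂P/∂n| = fV + V²/R  →  V² + fR·V − fR·V_g = 0
With fR = 5.93×10⁻⁵ × 310×10³ m = 18.4 m/s:
V = [−fR + √((fR)² + 4 fR V_g)]/2 = [−18.4 + √(18.4² + 4×18.4×7.52)]/2 = 5.73 m/s
Subgeostrophic (V < V_g = 7.52 m/s), as expected around a low.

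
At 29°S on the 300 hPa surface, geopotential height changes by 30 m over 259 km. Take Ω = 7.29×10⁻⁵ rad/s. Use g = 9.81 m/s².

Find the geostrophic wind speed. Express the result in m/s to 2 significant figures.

16 m/s

Coriolis parameter at 29°S:
f = 2Ω sin φ = 2 × 7.29×10⁻⁵ × sin 29° = 7.07×10⁻⁵ s⁻¹
Height gradient: |∂Z/∂n| = 30 m / 259000 m = 1.16×10⁻⁴
On a pressure surface, geostrophic balance gives V_g = (g/f)|∂Z/∂n|:
V_g = 9.81 × 1.16×10⁻⁴ / 7.07×10⁻⁵ = 16.1 m/s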